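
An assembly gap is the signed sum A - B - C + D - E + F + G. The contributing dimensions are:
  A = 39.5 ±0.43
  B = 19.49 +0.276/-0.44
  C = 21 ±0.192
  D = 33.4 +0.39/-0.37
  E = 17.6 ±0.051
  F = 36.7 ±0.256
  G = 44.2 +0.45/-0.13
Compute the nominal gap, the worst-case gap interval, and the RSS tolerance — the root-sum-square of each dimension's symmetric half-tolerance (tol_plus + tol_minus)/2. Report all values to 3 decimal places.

Stack each dimension's contribution:
  +A: nom +39.500 → Σnom=39.500; wc +0.430/-0.430 → slack +0.430/-0.430; half-tol=0.430, Σhalf²=0.184900
  -B: nom -19.490 → Σnom=20.010; wc +0.440/-0.276 → slack +0.870/-0.706; half-tol=0.358, Σhalf²=0.313064
  -C: nom -21.000 → Σnom=-0.990; wc +0.192/-0.192 → slack +1.062/-0.898; half-tol=0.192, Σhalf²=0.349928
  +D: nom +33.400 → Σnom=32.410; wc +0.390/-0.370 → slack +1.452/-1.268; half-tol=0.380, Σhalf²=0.494328
  -E: nom -17.600 → Σnom=14.810; wc +0.051/-0.051 → slack +1.503/-1.319; half-tol=0.051, Σhalf²=0.496929
  +F: nom +36.700 → Σnom=51.510; wc +0.256/-0.256 → slack +1.759/-1.575; half-tol=0.256, Σhalf²=0.562465
  +G: nom +44.200 → Σnom=95.710; wc +0.450/-0.130 → slack +2.209/-1.705; half-tol=0.290, Σhalf²=0.646565
Nominal = 95.710. Worst-case = [95.710 - 1.705, 95.710 + 2.209] = [94.005, 97.919]. RSS = √0.646565 = 0.804.

nominal=95.710 wc=[94.005,97.919] rss=0.804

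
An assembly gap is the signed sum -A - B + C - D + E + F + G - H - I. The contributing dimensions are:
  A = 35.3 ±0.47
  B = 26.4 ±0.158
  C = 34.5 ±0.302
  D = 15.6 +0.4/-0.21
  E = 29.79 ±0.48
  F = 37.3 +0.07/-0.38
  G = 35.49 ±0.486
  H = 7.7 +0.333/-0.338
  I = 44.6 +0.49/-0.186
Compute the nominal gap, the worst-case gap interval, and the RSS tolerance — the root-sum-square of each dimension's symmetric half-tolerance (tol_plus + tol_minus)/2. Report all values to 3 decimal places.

Stack each dimension's contribution:
  -A: nom -35.300 → Σnom=-35.300; wc +0.470/-0.470 → slack +0.470/-0.470; half-tol=0.470, Σhalf²=0.220900
  -B: nom -26.400 → Σnom=-61.700; wc +0.158/-0.158 → slack +0.628/-0.628; half-tol=0.158, Σhalf²=0.245864
  +C: nom +34.500 → Σnom=-27.200; wc +0.302/-0.302 → slack +0.930/-0.930; half-tol=0.302, Σhalf²=0.337068
  -D: nom -15.600 → Σnom=-42.800; wc +0.210/-0.400 → slack +1.140/-1.330; half-tol=0.305, Σhalf²=0.430093
  +E: nom +29.790 → Σnom=-13.010; wc +0.480/-0.480 → slack +1.620/-1.810; half-tol=0.480, Σhalf²=0.660493
  +F: nom +37.300 → Σnom=24.290; wc +0.070/-0.380 → slack +1.690/-2.190; half-tol=0.225, Σhalf²=0.711118
  +G: nom +35.490 → Σnom=59.780; wc +0.486/-0.486 → slack +2.176/-2.676; half-tol=0.486, Σhalf²=0.947314
  -H: nom -7.700 → Σnom=52.080; wc +0.338/-0.333 → slack +2.514/-3.009; half-tol=0.336, Σhalf²=1.059874
  -I: nom -44.600 → Σnom=7.480; wc +0.186/-0.490 → slack +2.700/-3.499; half-tol=0.338, Σhalf²=1.174118
Nominal = 7.480. Worst-case = [7.480 - 3.499, 7.480 + 2.700] = [3.981, 10.180]. RSS = √1.174118 = 1.084.

nominal=7.480 wc=[3.981,10.180] rss=1.084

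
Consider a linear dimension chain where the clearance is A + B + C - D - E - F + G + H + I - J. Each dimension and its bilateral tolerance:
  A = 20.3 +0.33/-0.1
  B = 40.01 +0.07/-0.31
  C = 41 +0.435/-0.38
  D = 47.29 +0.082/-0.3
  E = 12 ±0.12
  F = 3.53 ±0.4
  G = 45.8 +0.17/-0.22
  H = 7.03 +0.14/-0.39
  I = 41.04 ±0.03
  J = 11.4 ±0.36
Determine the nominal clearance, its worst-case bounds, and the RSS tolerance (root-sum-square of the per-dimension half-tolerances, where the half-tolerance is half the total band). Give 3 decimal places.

nominal=120.960 wc=[118.568,123.315] rss=0.835

Stack each dimension's contribution:
  +A: nom +20.300 → Σnom=20.300; wc +0.330/-0.100 → slack +0.330/-0.100; half-tol=0.215, Σhalf²=0.046225
  +B: nom +40.010 → Σnom=60.310; wc +0.070/-0.310 → slack +0.400/-0.410; half-tol=0.190, Σhalf²=0.082325
  +C: nom +41.000 → Σnom=101.310; wc +0.435/-0.380 → slack +0.835/-0.790; half-tol=0.407, Σhalf²=0.248381
  -D: nom -47.290 → Σnom=54.020; wc +0.300/-0.082 → slack +1.135/-0.872; half-tol=0.191, Σhalf²=0.284862
  -E: nom -12.000 → Σnom=42.020; wc +0.120/-0.120 → slack +1.255/-0.992; half-tol=0.120, Σhalf²=0.299262
  -F: nom -3.530 → Σnom=38.490; wc +0.400/-0.400 → slack +1.655/-1.392; half-tol=0.400, Σhalf²=0.459262
  +G: nom +45.800 → Σnom=84.290; wc +0.170/-0.220 → slack +1.825/-1.612; half-tol=0.195, Σhalf²=0.497287
  +H: nom +7.030 → Σnom=91.320; wc +0.140/-0.390 → slack +1.965/-2.002; half-tol=0.265, Σhalf²=0.567512
  +I: nom +41.040 → Σnom=132.360; wc +0.030/-0.030 → slack +1.995/-2.032; half-tol=0.030, Σhalf²=0.568412
  -J: nom -11.400 → Σnom=120.960; wc +0.360/-0.360 → slack +2.355/-2.392; half-tol=0.360, Σhalf²=0.698012
Nominal = 120.960. Worst-case = [120.960 - 2.392, 120.960 + 2.355] = [118.568, 123.315]. RSS = √0.698012 = 0.835.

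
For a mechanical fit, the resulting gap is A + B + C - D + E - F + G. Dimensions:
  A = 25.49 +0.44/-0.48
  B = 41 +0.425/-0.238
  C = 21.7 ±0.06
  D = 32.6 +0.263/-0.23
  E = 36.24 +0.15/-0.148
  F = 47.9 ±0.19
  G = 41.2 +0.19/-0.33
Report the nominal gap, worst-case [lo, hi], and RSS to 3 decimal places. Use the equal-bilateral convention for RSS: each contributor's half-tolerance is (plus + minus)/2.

Stack each dimension's contribution:
  +A: nom +25.490 → Σnom=25.490; wc +0.440/-0.480 → slack +0.440/-0.480; half-tol=0.460, Σhalf²=0.211600
  +B: nom +41.000 → Σnom=66.490; wc +0.425/-0.238 → slack +0.865/-0.718; half-tol=0.332, Σhalf²=0.321492
  +C: nom +21.700 → Σnom=88.190; wc +0.060/-0.060 → slack +0.925/-0.778; half-tol=0.060, Σhalf²=0.325092
  -D: nom -32.600 → Σnom=55.590; wc +0.230/-0.263 → slack +1.155/-1.041; half-tol=0.246, Σhalf²=0.385854
  +E: nom +36.240 → Σnom=91.830; wc +0.150/-0.148 → slack +1.305/-1.189; half-tol=0.149, Σhalf²=0.408056
  -F: nom -47.900 → Σnom=43.930; wc +0.190/-0.190 → slack +1.495/-1.379; half-tol=0.190, Σhalf²=0.444156
  +G: nom +41.200 → Σnom=85.130; wc +0.190/-0.330 → slack +1.685/-1.709; half-tol=0.260, Σhalf²=0.511756
Nominal = 85.130. Worst-case = [85.130 - 1.709, 85.130 + 1.685] = [83.421, 86.815]. RSS = √0.511756 = 0.715.

nominal=85.130 wc=[83.421,86.815] rss=0.715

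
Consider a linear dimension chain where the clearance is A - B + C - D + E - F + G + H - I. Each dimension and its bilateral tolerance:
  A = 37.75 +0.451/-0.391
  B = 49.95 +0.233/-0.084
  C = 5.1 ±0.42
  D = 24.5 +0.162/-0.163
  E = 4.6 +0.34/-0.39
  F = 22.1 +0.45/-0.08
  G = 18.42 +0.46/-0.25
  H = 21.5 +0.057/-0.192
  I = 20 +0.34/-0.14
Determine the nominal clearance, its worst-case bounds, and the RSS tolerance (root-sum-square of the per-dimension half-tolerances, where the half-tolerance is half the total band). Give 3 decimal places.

nominal=-29.180 wc=[-32.008,-26.985] rss=0.899

Stack each dimension's contribution:
  +A: nom +37.750 → Σnom=37.750; wc +0.451/-0.391 → slack +0.451/-0.391; half-tol=0.421, Σhalf²=0.177241
  -B: nom -49.950 → Σnom=-12.200; wc +0.084/-0.233 → slack +0.535/-0.624; half-tol=0.159, Σhalf²=0.202363
  +C: nom +5.100 → Σnom=-7.100; wc +0.420/-0.420 → slack +0.955/-1.044; half-tol=0.420, Σhalf²=0.378763
  -D: nom -24.500 → Σnom=-31.600; wc +0.163/-0.162 → slack +1.118/-1.206; half-tol=0.163, Σhalf²=0.405170
  +E: nom +4.600 → Σnom=-27.000; wc +0.340/-0.390 → slack +1.458/-1.596; half-tol=0.365, Σhalf²=0.538394
  -F: nom -22.100 → Σnom=-49.100; wc +0.080/-0.450 → slack +1.538/-2.046; half-tol=0.265, Σhalf²=0.608619
  +G: nom +18.420 → Σnom=-30.680; wc +0.460/-0.250 → slack +1.998/-2.296; half-tol=0.355, Σhalf²=0.734644
  +H: nom +21.500 → Σnom=-9.180; wc +0.057/-0.192 → slack +2.055/-2.488; half-tol=0.124, Σhalf²=0.750145
  -I: nom -20.000 → Σnom=-29.180; wc +0.140/-0.340 → slack +2.195/-2.828; half-tol=0.240, Σhalf²=0.807745
Nominal = -29.180. Worst-case = [-29.180 - 2.828, -29.180 + 2.195] = [-32.008, -26.985]. RSS = √0.807745 = 0.899.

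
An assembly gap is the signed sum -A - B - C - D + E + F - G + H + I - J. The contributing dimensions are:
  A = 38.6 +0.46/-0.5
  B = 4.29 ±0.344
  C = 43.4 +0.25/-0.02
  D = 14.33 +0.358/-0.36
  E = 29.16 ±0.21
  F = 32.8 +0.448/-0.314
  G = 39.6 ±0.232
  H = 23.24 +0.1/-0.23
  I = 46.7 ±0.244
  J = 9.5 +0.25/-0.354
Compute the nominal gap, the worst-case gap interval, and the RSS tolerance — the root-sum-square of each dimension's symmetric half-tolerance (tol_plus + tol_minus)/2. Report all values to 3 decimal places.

nominal=-17.820 wc=[-20.712,-15.008] rss=0.958

Stack each dimension's contribution:
  -A: nom -38.600 → Σnom=-38.600; wc +0.500/-0.460 → slack +0.500/-0.460; half-tol=0.480, Σhalf²=0.230400
  -B: nom -4.290 → Σnom=-42.890; wc +0.344/-0.344 → slack +0.844/-0.804; half-tol=0.344, Σhalf²=0.348736
  -C: nom -43.400 → Σnom=-86.290; wc +0.020/-0.250 → slack +0.864/-1.054; half-tol=0.135, Σhalf²=0.366961
  -D: nom -14.330 → Σnom=-100.620; wc +0.360/-0.358 → slack +1.224/-1.412; half-tol=0.359, Σhalf²=0.495842
  +E: nom +29.160 → Σnom=-71.460; wc +0.210/-0.210 → slack +1.434/-1.622; half-tol=0.210, Σhalf²=0.539942
  +F: nom +32.800 → Σnom=-38.660; wc +0.448/-0.314 → slack +1.882/-1.936; half-tol=0.381, Σhalf²=0.685103
  -G: nom -39.600 → Σnom=-78.260; wc +0.232/-0.232 → slack +2.114/-2.168; half-tol=0.232, Σhalf²=0.738927
  +H: nom +23.240 → Σnom=-55.020; wc +0.100/-0.230 → slack +2.214/-2.398; half-tol=0.165, Σhalf²=0.766152
  +I: nom +46.700 → Σnom=-8.320; wc +0.244/-0.244 → slack +2.458/-2.642; half-tol=0.244, Σhalf²=0.825688
  -J: nom -9.500 → Σnom=-17.820; wc +0.354/-0.250 → slack +2.812/-2.892; half-tol=0.302, Σhalf²=0.916892
Nominal = -17.820. Worst-case = [-17.820 - 2.892, -17.820 + 2.812] = [-20.712, -15.008]. RSS = √0.916892 = 0.958.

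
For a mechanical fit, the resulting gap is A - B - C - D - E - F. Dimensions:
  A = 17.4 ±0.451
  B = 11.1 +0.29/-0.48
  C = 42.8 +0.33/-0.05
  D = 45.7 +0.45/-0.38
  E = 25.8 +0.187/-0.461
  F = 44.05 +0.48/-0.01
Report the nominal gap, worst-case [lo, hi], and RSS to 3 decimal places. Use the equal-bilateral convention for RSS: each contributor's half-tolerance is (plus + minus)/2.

nominal=-152.050 wc=[-154.238,-150.218] rss=0.851

Stack each dimension's contribution:
  +A: nom +17.400 → Σnom=17.400; wc +0.451/-0.451 → slack +0.451/-0.451; half-tol=0.451, Σhalf²=0.203401
  -B: nom -11.100 → Σnom=6.300; wc +0.480/-0.290 → slack +0.931/-0.741; half-tol=0.385, Σhalf²=0.351626
  -C: nom -42.800 → Σnom=-36.500; wc +0.050/-0.330 → slack +0.981/-1.071; half-tol=0.190, Σhalf²=0.387726
  -D: nom -45.700 → Σnom=-82.200; wc +0.380/-0.450 → slack +1.361/-1.521; half-tol=0.415, Σhalf²=0.559951
  -E: nom -25.800 → Σnom=-108.000; wc +0.461/-0.187 → slack +1.822/-1.708; half-tol=0.324, Σhalf²=0.664927
  -F: nom -44.050 → Σnom=-152.050; wc +0.010/-0.480 → slack +1.832/-2.188; half-tol=0.245, Σhalf²=0.724952
Nominal = -152.050. Worst-case = [-152.050 - 2.188, -152.050 + 1.832] = [-154.238, -150.218]. RSS = √0.724952 = 0.851.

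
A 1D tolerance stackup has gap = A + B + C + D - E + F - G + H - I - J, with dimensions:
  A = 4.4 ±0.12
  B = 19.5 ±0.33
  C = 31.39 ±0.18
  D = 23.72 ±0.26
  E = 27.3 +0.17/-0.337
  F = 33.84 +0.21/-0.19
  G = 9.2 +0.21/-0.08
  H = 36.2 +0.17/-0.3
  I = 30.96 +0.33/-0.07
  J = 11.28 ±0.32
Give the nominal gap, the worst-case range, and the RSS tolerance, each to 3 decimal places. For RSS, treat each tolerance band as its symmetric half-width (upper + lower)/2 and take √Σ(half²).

Stack each dimension's contribution:
  +A: nom +4.400 → Σnom=4.400; wc +0.120/-0.120 → slack +0.120/-0.120; half-tol=0.120, Σhalf²=0.014400
  +B: nom +19.500 → Σnom=23.900; wc +0.330/-0.330 → slack +0.450/-0.450; half-tol=0.330, Σhalf²=0.123300
  +C: nom +31.390 → Σnom=55.290; wc +0.180/-0.180 → slack +0.630/-0.630; half-tol=0.180, Σhalf²=0.155700
  +D: nom +23.720 → Σnom=79.010; wc +0.260/-0.260 → slack +0.890/-0.890; half-tol=0.260, Σhalf²=0.223300
  -E: nom -27.300 → Σnom=51.710; wc +0.337/-0.170 → slack +1.227/-1.060; half-tol=0.254, Σhalf²=0.287562
  +F: nom +33.840 → Σnom=85.550; wc +0.210/-0.190 → slack +1.437/-1.250; half-tol=0.200, Σhalf²=0.327562
  -G: nom -9.200 → Σnom=76.350; wc +0.080/-0.210 → slack +1.517/-1.460; half-tol=0.145, Σhalf²=0.348587
  +H: nom +36.200 → Σnom=112.550; wc +0.170/-0.300 → slack +1.687/-1.760; half-tol=0.235, Σhalf²=0.403812
  -I: nom -30.960 → Σnom=81.590; wc +0.070/-0.330 → slack +1.757/-2.090; half-tol=0.200, Σhalf²=0.443812
  -J: nom -11.280 → Σnom=70.310; wc +0.320/-0.320 → slack +2.077/-2.410; half-tol=0.320, Σhalf²=0.546212
Nominal = 70.310. Worst-case = [70.310 - 2.410, 70.310 + 2.077] = [67.900, 72.387]. RSS = √0.546212 = 0.739.

nominal=70.310 wc=[67.900,72.387] rss=0.739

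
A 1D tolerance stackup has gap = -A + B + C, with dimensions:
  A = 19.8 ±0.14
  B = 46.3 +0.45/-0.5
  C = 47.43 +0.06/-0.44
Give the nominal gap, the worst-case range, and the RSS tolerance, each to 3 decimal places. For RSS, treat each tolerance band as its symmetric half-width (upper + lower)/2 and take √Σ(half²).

nominal=73.930 wc=[72.850,74.580] rss=0.555

Stack each dimension's contribution:
  -A: nom -19.800 → Σnom=-19.800; wc +0.140/-0.140 → slack +0.140/-0.140; half-tol=0.140, Σhalf²=0.019600
  +B: nom +46.300 → Σnom=26.500; wc +0.450/-0.500 → slack +0.590/-0.640; half-tol=0.475, Σhalf²=0.245225
  +C: nom +47.430 → Σnom=73.930; wc +0.060/-0.440 → slack +0.650/-1.080; half-tol=0.250, Σhalf²=0.307725
Nominal = 73.930. Worst-case = [73.930 - 1.080, 73.930 + 0.650] = [72.850, 74.580]. RSS = √0.307725 = 0.555.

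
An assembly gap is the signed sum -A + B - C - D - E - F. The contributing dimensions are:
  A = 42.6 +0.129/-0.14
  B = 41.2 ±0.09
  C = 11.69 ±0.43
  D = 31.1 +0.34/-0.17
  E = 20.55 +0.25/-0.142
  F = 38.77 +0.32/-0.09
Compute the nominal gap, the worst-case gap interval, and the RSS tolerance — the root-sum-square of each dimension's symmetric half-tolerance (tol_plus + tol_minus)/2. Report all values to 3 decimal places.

nominal=-103.510 wc=[-105.069,-102.448] rss=0.597

Stack each dimension's contribution:
  -A: nom -42.600 → Σnom=-42.600; wc +0.140/-0.129 → slack +0.140/-0.129; half-tol=0.135, Σhalf²=0.018090
  +B: nom +41.200 → Σnom=-1.400; wc +0.090/-0.090 → slack +0.230/-0.219; half-tol=0.090, Σhalf²=0.026190
  -C: nom -11.690 → Σnom=-13.090; wc +0.430/-0.430 → slack +0.660/-0.649; half-tol=0.430, Σhalf²=0.211090
  -D: nom -31.100 → Σnom=-44.190; wc +0.170/-0.340 → slack +0.830/-0.989; half-tol=0.255, Σhalf²=0.276115
  -E: nom -20.550 → Σnom=-64.740; wc +0.142/-0.250 → slack +0.972/-1.239; half-tol=0.196, Σhalf²=0.314531
  -F: nom -38.770 → Σnom=-103.510; wc +0.090/-0.320 → slack +1.062/-1.559; half-tol=0.205, Σhalf²=0.356556
Nominal = -103.510. Worst-case = [-103.510 - 1.559, -103.510 + 1.062] = [-105.069, -102.448]. RSS = √0.356556 = 0.597.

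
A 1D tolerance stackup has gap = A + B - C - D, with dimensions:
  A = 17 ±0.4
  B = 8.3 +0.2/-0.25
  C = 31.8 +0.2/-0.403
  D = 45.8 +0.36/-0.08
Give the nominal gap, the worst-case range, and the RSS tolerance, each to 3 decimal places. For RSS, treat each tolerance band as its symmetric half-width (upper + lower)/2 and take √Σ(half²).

Stack each dimension's contribution:
  +A: nom +17.000 → Σnom=17.000; wc +0.400/-0.400 → slack +0.400/-0.400; half-tol=0.400, Σhalf²=0.160000
  +B: nom +8.300 → Σnom=25.300; wc +0.200/-0.250 → slack +0.600/-0.650; half-tol=0.225, Σhalf²=0.210625
  -C: nom -31.800 → Σnom=-6.500; wc +0.403/-0.200 → slack +1.003/-0.850; half-tol=0.301, Σhalf²=0.301527
  -D: nom -45.800 → Σnom=-52.300; wc +0.080/-0.360 → slack +1.083/-1.210; half-tol=0.220, Σhalf²=0.349927
Nominal = -52.300. Worst-case = [-52.300 - 1.210, -52.300 + 1.083] = [-53.510, -51.217]. RSS = √0.349927 = 0.592.

nominal=-52.300 wc=[-53.510,-51.217] rss=0.592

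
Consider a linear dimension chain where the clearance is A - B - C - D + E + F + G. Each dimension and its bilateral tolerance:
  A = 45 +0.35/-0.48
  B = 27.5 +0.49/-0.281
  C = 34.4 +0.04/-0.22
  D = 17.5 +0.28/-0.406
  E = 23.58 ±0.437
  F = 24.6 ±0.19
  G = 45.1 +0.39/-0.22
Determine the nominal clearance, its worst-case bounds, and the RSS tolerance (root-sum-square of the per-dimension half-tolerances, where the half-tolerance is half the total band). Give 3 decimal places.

Stack each dimension's contribution:
  +A: nom +45.000 → Σnom=45.000; wc +0.350/-0.480 → slack +0.350/-0.480; half-tol=0.415, Σhalf²=0.172225
  -B: nom -27.500 → Σnom=17.500; wc +0.281/-0.490 → slack +0.631/-0.970; half-tol=0.386, Σhalf²=0.320835
  -C: nom -34.400 → Σnom=-16.900; wc +0.220/-0.040 → slack +0.851/-1.010; half-tol=0.130, Σhalf²=0.337735
  -D: nom -17.500 → Σnom=-34.400; wc +0.406/-0.280 → slack +1.257/-1.290; half-tol=0.343, Σhalf²=0.455384
  +E: nom +23.580 → Σnom=-10.820; wc +0.437/-0.437 → slack +1.694/-1.727; half-tol=0.437, Σhalf²=0.646353
  +F: nom +24.600 → Σnom=13.780; wc +0.190/-0.190 → slack +1.884/-1.917; half-tol=0.190, Σhalf²=0.682453
  +G: nom +45.100 → Σnom=58.880; wc +0.390/-0.220 → slack +2.274/-2.137; half-tol=0.305, Σhalf²=0.775478
Nominal = 58.880. Worst-case = [58.880 - 2.137, 58.880 + 2.274] = [56.743, 61.154]. RSS = √0.775478 = 0.881.

nominal=58.880 wc=[56.743,61.154] rss=0.881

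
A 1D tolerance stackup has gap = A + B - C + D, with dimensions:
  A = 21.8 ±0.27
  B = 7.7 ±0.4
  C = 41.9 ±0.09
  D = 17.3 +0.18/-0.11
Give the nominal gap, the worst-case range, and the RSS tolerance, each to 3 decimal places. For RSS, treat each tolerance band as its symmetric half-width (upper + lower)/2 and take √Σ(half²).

Stack each dimension's contribution:
  +A: nom +21.800 → Σnom=21.800; wc +0.270/-0.270 → slack +0.270/-0.270; half-tol=0.270, Σhalf²=0.072900
  +B: nom +7.700 → Σnom=29.500; wc +0.400/-0.400 → slack +0.670/-0.670; half-tol=0.400, Σhalf²=0.232900
  -C: nom -41.900 → Σnom=-12.400; wc +0.090/-0.090 → slack +0.760/-0.760; half-tol=0.090, Σhalf²=0.241000
  +D: nom +17.300 → Σnom=4.900; wc +0.180/-0.110 → slack +0.940/-0.870; half-tol=0.145, Σhalf²=0.262025
Nominal = 4.900. Worst-case = [4.900 - 0.870, 4.900 + 0.940] = [4.030, 5.840]. RSS = √0.262025 = 0.512.

nominal=4.900 wc=[4.030,5.840] rss=0.512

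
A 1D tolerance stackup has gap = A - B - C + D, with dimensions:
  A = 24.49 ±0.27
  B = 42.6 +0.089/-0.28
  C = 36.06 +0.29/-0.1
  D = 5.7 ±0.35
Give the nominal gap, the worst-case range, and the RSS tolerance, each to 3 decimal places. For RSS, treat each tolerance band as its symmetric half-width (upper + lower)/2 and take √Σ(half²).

nominal=-48.470 wc=[-49.469,-47.470] rss=0.517

Stack each dimension's contribution:
  +A: nom +24.490 → Σnom=24.490; wc +0.270/-0.270 → slack +0.270/-0.270; half-tol=0.270, Σhalf²=0.072900
  -B: nom -42.600 → Σnom=-18.110; wc +0.280/-0.089 → slack +0.550/-0.359; half-tol=0.184, Σhalf²=0.106940
  -C: nom -36.060 → Σnom=-54.170; wc +0.100/-0.290 → slack +0.650/-0.649; half-tol=0.195, Σhalf²=0.144965
  +D: nom +5.700 → Σnom=-48.470; wc +0.350/-0.350 → slack +1.000/-0.999; half-tol=0.350, Σhalf²=0.267465
Nominal = -48.470. Worst-case = [-48.470 - 0.999, -48.470 + 1.000] = [-49.469, -47.470]. RSS = √0.267465 = 0.517.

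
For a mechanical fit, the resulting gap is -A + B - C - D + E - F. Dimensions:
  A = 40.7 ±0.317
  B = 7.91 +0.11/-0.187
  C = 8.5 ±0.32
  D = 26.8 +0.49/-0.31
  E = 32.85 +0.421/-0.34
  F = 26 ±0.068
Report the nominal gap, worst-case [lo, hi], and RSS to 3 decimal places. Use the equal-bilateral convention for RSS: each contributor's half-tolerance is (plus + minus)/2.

Stack each dimension's contribution:
  -A: nom -40.700 → Σnom=-40.700; wc +0.317/-0.317 → slack +0.317/-0.317; half-tol=0.317, Σhalf²=0.100489
  +B: nom +7.910 → Σnom=-32.790; wc +0.110/-0.187 → slack +0.427/-0.504; half-tol=0.148, Σhalf²=0.122541
  -C: nom -8.500 → Σnom=-41.290; wc +0.320/-0.320 → slack +0.747/-0.824; half-tol=0.320, Σhalf²=0.224941
  -D: nom -26.800 → Σnom=-68.090; wc +0.310/-0.490 → slack +1.057/-1.314; half-tol=0.400, Σhalf²=0.384941
  +E: nom +32.850 → Σnom=-35.240; wc +0.421/-0.340 → slack +1.478/-1.654; half-tol=0.381, Σhalf²=0.529721
  -F: nom -26.000 → Σnom=-61.240; wc +0.068/-0.068 → slack +1.546/-1.722; half-tol=0.068, Σhalf²=0.534345
Nominal = -61.240. Worst-case = [-61.240 - 1.722, -61.240 + 1.546] = [-62.962, -59.694]. RSS = √0.534345 = 0.731.

nominal=-61.240 wc=[-62.962,-59.694] rss=0.731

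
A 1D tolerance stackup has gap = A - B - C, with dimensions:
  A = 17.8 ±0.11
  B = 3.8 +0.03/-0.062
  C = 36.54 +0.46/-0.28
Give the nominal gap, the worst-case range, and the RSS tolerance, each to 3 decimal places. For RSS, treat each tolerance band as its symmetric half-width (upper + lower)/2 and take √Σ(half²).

Stack each dimension's contribution:
  +A: nom +17.800 → Σnom=17.800; wc +0.110/-0.110 → slack +0.110/-0.110; half-tol=0.110, Σhalf²=0.012100
  -B: nom -3.800 → Σnom=14.000; wc +0.062/-0.030 → slack +0.172/-0.140; half-tol=0.046, Σhalf²=0.014216
  -C: nom -36.540 → Σnom=-22.540; wc +0.280/-0.460 → slack +0.452/-0.600; half-tol=0.370, Σhalf²=0.151116
Nominal = -22.540. Worst-case = [-22.540 - 0.600, -22.540 + 0.452] = [-23.140, -22.088]. RSS = √0.151116 = 0.389.

nominal=-22.540 wc=[-23.140,-22.088] rss=0.389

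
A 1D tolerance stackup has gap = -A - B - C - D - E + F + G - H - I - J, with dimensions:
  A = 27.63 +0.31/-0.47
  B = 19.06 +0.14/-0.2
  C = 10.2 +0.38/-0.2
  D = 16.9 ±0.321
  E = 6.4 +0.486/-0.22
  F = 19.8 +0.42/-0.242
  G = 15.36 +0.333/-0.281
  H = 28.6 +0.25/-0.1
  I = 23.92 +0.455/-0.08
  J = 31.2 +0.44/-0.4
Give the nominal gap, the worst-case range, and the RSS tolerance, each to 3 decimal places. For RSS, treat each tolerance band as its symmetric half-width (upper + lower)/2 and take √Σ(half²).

nominal=-128.750 wc=[-132.055,-126.006] rss=0.987

Stack each dimension's contribution:
  -A: nom -27.630 → Σnom=-27.630; wc +0.470/-0.310 → slack +0.470/-0.310; half-tol=0.390, Σhalf²=0.152100
  -B: nom -19.060 → Σnom=-46.690; wc +0.200/-0.140 → slack +0.670/-0.450; half-tol=0.170, Σhalf²=0.181000
  -C: nom -10.200 → Σnom=-56.890; wc +0.200/-0.380 → slack +0.870/-0.830; half-tol=0.290, Σhalf²=0.265100
  -D: nom -16.900 → Σnom=-73.790; wc +0.321/-0.321 → slack +1.191/-1.151; half-tol=0.321, Σhalf²=0.368141
  -E: nom -6.400 → Σnom=-80.190; wc +0.220/-0.486 → slack +1.411/-1.637; half-tol=0.353, Σhalf²=0.492750
  +F: nom +19.800 → Σnom=-60.390; wc +0.420/-0.242 → slack +1.831/-1.879; half-tol=0.331, Σhalf²=0.602311
  +G: nom +15.360 → Σnom=-45.030; wc +0.333/-0.281 → slack +2.164/-2.160; half-tol=0.307, Σhalf²=0.696560
  -H: nom -28.600 → Σnom=-73.630; wc +0.100/-0.250 → slack +2.264/-2.410; half-tol=0.175, Σhalf²=0.727185
  -I: nom -23.920 → Σnom=-97.550; wc +0.080/-0.455 → slack +2.344/-2.865; half-tol=0.268, Σhalf²=0.798741
  -J: nom -31.200 → Σnom=-128.750; wc +0.400/-0.440 → slack +2.744/-3.305; half-tol=0.420, Σhalf²=0.975141
Nominal = -128.750. Worst-case = [-128.750 - 3.305, -128.750 + 2.744] = [-132.055, -126.006]. RSS = √0.975141 = 0.987.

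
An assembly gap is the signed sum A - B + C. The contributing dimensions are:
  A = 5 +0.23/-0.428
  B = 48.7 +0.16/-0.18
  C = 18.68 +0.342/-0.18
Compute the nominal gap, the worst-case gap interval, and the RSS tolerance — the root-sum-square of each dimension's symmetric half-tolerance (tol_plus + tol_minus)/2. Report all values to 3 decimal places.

nominal=-25.020 wc=[-25.788,-24.268] rss=0.453

Stack each dimension's contribution:
  +A: nom +5.000 → Σnom=5.000; wc +0.230/-0.428 → slack +0.230/-0.428; half-tol=0.329, Σhalf²=0.108241
  -B: nom -48.700 → Σnom=-43.700; wc +0.180/-0.160 → slack +0.410/-0.588; half-tol=0.170, Σhalf²=0.137141
  +C: nom +18.680 → Σnom=-25.020; wc +0.342/-0.180 → slack +0.752/-0.768; half-tol=0.261, Σhalf²=0.205262
Nominal = -25.020. Worst-case = [-25.020 - 0.768, -25.020 + 0.752] = [-25.788, -24.268]. RSS = √0.205262 = 0.453.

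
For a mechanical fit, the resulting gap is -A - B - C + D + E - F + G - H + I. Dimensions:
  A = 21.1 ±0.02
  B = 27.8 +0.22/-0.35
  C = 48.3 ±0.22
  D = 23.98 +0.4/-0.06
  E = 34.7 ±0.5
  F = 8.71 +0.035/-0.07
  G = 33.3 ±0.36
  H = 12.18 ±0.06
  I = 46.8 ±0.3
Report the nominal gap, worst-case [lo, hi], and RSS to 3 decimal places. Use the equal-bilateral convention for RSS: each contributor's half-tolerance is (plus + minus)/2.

nominal=20.690 wc=[18.915,22.970] rss=0.812

Stack each dimension's contribution:
  -A: nom -21.100 → Σnom=-21.100; wc +0.020/-0.020 → slack +0.020/-0.020; half-tol=0.020, Σhalf²=0.000400
  -B: nom -27.800 → Σnom=-48.900; wc +0.350/-0.220 → slack +0.370/-0.240; half-tol=0.285, Σhalf²=0.081625
  -C: nom -48.300 → Σnom=-97.200; wc +0.220/-0.220 → slack +0.590/-0.460; half-tol=0.220, Σhalf²=0.130025
  +D: nom +23.980 → Σnom=-73.220; wc +0.400/-0.060 → slack +0.990/-0.520; half-tol=0.230, Σhalf²=0.182925
  +E: nom +34.700 → Σnom=-38.520; wc +0.500/-0.500 → slack +1.490/-1.020; half-tol=0.500, Σhalf²=0.432925
  -F: nom -8.710 → Σnom=-47.230; wc +0.070/-0.035 → slack +1.560/-1.055; half-tol=0.053, Σhalf²=0.435681
  +G: nom +33.300 → Σnom=-13.930; wc +0.360/-0.360 → slack +1.920/-1.415; half-tol=0.360, Σhalf²=0.565281
  -H: nom -12.180 → Σnom=-26.110; wc +0.060/-0.060 → slack +1.980/-1.475; half-tol=0.060, Σhalf²=0.568881
  +I: nom +46.800 → Σnom=20.690; wc +0.300/-0.300 → slack +2.280/-1.775; half-tol=0.300, Σhalf²=0.658881
Nominal = 20.690. Worst-case = [20.690 - 1.775, 20.690 + 2.280] = [18.915, 22.970]. RSS = √0.658881 = 0.812.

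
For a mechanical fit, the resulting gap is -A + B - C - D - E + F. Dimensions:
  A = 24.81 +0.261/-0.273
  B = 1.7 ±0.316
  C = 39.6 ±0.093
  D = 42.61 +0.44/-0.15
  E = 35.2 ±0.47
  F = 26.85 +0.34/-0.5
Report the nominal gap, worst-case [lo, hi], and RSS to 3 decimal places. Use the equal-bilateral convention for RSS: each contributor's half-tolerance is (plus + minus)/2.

nominal=-113.670 wc=[-115.750,-112.028] rss=0.815

Stack each dimension's contribution:
  -A: nom -24.810 → Σnom=-24.810; wc +0.273/-0.261 → slack +0.273/-0.261; half-tol=0.267, Σhalf²=0.071289
  +B: nom +1.700 → Σnom=-23.110; wc +0.316/-0.316 → slack +0.589/-0.577; half-tol=0.316, Σhalf²=0.171145
  -C: nom -39.600 → Σnom=-62.710; wc +0.093/-0.093 → slack +0.682/-0.670; half-tol=0.093, Σhalf²=0.179794
  -D: nom -42.610 → Σnom=-105.320; wc +0.150/-0.440 → slack +0.832/-1.110; half-tol=0.295, Σhalf²=0.266819
  -E: nom -35.200 → Σnom=-140.520; wc +0.470/-0.470 → slack +1.302/-1.580; half-tol=0.470, Σhalf²=0.487719
  +F: nom +26.850 → Σnom=-113.670; wc +0.340/-0.500 → slack +1.642/-2.080; half-tol=0.420, Σhalf²=0.664119
Nominal = -113.670. Worst-case = [-113.670 - 2.080, -113.670 + 1.642] = [-115.750, -112.028]. RSS = √0.664119 = 0.815.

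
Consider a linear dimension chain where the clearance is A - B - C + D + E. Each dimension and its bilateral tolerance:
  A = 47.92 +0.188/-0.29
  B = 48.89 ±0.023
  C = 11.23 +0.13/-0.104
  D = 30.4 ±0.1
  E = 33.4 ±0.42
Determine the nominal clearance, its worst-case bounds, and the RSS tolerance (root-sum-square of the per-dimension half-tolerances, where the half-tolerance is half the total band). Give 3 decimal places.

nominal=51.600 wc=[50.637,52.435] rss=0.508

Stack each dimension's contribution:
  +A: nom +47.920 → Σnom=47.920; wc +0.188/-0.290 → slack +0.188/-0.290; half-tol=0.239, Σhalf²=0.057121
  -B: nom -48.890 → Σnom=-0.970; wc +0.023/-0.023 → slack +0.211/-0.313; half-tol=0.023, Σhalf²=0.057650
  -C: nom -11.230 → Σnom=-12.200; wc +0.104/-0.130 → slack +0.315/-0.443; half-tol=0.117, Σhalf²=0.071339
  +D: nom +30.400 → Σnom=18.200; wc +0.100/-0.100 → slack +0.415/-0.543; half-tol=0.100, Σhalf²=0.081339
  +E: nom +33.400 → Σnom=51.600; wc +0.420/-0.420 → slack +0.835/-0.963; half-tol=0.420, Σhalf²=0.257739
Nominal = 51.600. Worst-case = [51.600 - 0.963, 51.600 + 0.835] = [50.637, 52.435]. RSS = √0.257739 = 0.508.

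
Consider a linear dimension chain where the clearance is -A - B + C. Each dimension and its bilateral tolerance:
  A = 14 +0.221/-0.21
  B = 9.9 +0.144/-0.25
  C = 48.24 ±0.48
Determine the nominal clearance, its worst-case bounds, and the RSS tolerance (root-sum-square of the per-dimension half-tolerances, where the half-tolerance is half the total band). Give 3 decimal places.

Stack each dimension's contribution:
  -A: nom -14.000 → Σnom=-14.000; wc +0.210/-0.221 → slack +0.210/-0.221; half-tol=0.215, Σhalf²=0.046440
  -B: nom -9.900 → Σnom=-23.900; wc +0.250/-0.144 → slack +0.460/-0.365; half-tol=0.197, Σhalf²=0.085249
  +C: nom +48.240 → Σnom=24.340; wc +0.480/-0.480 → slack +0.940/-0.845; half-tol=0.480, Σhalf²=0.315649
Nominal = 24.340. Worst-case = [24.340 - 0.845, 24.340 + 0.940] = [23.495, 25.280]. RSS = √0.315649 = 0.562.

nominal=24.340 wc=[23.495,25.280] rss=0.562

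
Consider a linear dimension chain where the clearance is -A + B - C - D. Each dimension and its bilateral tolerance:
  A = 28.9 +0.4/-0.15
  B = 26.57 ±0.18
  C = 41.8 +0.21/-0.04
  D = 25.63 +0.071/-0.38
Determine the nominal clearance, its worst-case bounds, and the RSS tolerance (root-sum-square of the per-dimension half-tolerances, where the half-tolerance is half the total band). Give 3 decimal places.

Stack each dimension's contribution:
  -A: nom -28.900 → Σnom=-28.900; wc +0.150/-0.400 → slack +0.150/-0.400; half-tol=0.275, Σhalf²=0.075625
  +B: nom +26.570 → Σnom=-2.330; wc +0.180/-0.180 → slack +0.330/-0.580; half-tol=0.180, Σhalf²=0.108025
  -C: nom -41.800 → Σnom=-44.130; wc +0.040/-0.210 → slack +0.370/-0.790; half-tol=0.125, Σhalf²=0.123650
  -D: nom -25.630 → Σnom=-69.760; wc +0.380/-0.071 → slack +0.750/-0.861; half-tol=0.226, Σhalf²=0.174500
Nominal = -69.760. Worst-case = [-69.760 - 0.861, -69.760 + 0.750] = [-70.621, -69.010]. RSS = √0.174500 = 0.418.

nominal=-69.760 wc=[-70.621,-69.010] rss=0.418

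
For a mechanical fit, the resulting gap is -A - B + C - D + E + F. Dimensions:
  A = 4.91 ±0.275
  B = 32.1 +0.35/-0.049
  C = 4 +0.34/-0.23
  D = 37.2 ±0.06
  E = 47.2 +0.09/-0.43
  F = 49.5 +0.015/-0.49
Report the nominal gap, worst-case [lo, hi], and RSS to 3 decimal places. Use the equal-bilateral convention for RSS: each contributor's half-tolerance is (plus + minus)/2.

nominal=26.490 wc=[24.655,27.319] rss=0.576

Stack each dimension's contribution:
  -A: nom -4.910 → Σnom=-4.910; wc +0.275/-0.275 → slack +0.275/-0.275; half-tol=0.275, Σhalf²=0.075625
  -B: nom -32.100 → Σnom=-37.010; wc +0.049/-0.350 → slack +0.324/-0.625; half-tol=0.199, Σhalf²=0.115425
  +C: nom +4.000 → Σnom=-33.010; wc +0.340/-0.230 → slack +0.664/-0.855; half-tol=0.285, Σhalf²=0.196650
  -D: nom -37.200 → Σnom=-70.210; wc +0.060/-0.060 → slack +0.724/-0.915; half-tol=0.060, Σhalf²=0.200250
  +E: nom +47.200 → Σnom=-23.010; wc +0.090/-0.430 → slack +0.814/-1.345; half-tol=0.260, Σhalf²=0.267850
  +F: nom +49.500 → Σnom=26.490; wc +0.015/-0.490 → slack +0.829/-1.835; half-tol=0.253, Σhalf²=0.331607
Nominal = 26.490. Worst-case = [26.490 - 1.835, 26.490 + 0.829] = [24.655, 27.319]. RSS = √0.331607 = 0.576.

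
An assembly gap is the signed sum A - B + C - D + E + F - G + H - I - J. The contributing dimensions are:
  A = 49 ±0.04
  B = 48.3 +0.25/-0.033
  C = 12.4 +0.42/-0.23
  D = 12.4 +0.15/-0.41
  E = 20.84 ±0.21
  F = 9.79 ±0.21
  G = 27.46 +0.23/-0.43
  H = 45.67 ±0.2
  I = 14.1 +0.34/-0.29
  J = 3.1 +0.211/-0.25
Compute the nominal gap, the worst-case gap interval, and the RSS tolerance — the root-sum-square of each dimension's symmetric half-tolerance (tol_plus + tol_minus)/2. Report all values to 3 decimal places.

Stack each dimension's contribution:
  +A: nom +49.000 → Σnom=49.000; wc +0.040/-0.040 → slack +0.040/-0.040; half-tol=0.040, Σhalf²=0.001600
  -B: nom -48.300 → Σnom=0.700; wc +0.033/-0.250 → slack +0.073/-0.290; half-tol=0.142, Σhalf²=0.021622
  +C: nom +12.400 → Σnom=13.100; wc +0.420/-0.230 → slack +0.493/-0.520; half-tol=0.325, Σhalf²=0.127247
  -D: nom -12.400 → Σnom=0.700; wc +0.410/-0.150 → slack +0.903/-0.670; half-tol=0.280, Σhalf²=0.205647
  +E: nom +20.840 → Σnom=21.540; wc +0.210/-0.210 → slack +1.113/-0.880; half-tol=0.210, Σhalf²=0.249747
  +F: nom +9.790 → Σnom=31.330; wc +0.210/-0.210 → slack +1.323/-1.090; half-tol=0.210, Σhalf²=0.293847
  -G: nom -27.460 → Σnom=3.870; wc +0.430/-0.230 → slack +1.753/-1.320; half-tol=0.330, Σhalf²=0.402747
  +H: nom +45.670 → Σnom=49.540; wc +0.200/-0.200 → slack +1.953/-1.520; half-tol=0.200, Σhalf²=0.442747
  -I: nom -14.100 → Σnom=35.440; wc +0.290/-0.340 → slack +2.243/-1.860; half-tol=0.315, Σhalf²=0.541972
  -J: nom -3.100 → Σnom=32.340; wc +0.250/-0.211 → slack +2.493/-2.071; half-tol=0.230, Σhalf²=0.595103
Nominal = 32.340. Worst-case = [32.340 - 2.071, 32.340 + 2.493] = [30.269, 34.833]. RSS = √0.595103 = 0.771.

nominal=32.340 wc=[30.269,34.833] rss=0.771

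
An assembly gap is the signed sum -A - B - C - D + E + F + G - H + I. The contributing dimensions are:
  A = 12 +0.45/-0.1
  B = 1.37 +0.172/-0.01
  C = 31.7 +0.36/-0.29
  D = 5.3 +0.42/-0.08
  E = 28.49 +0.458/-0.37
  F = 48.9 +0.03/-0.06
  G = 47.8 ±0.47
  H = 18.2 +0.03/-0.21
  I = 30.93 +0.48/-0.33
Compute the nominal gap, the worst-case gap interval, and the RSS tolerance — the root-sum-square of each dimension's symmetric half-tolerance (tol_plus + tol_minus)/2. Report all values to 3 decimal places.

Stack each dimension's contribution:
  -A: nom -12.000 → Σnom=-12.000; wc +0.100/-0.450 → slack +0.100/-0.450; half-tol=0.275, Σhalf²=0.075625
  -B: nom -1.370 → Σnom=-13.370; wc +0.010/-0.172 → slack +0.110/-0.622; half-tol=0.091, Σhalf²=0.083906
  -C: nom -31.700 → Σnom=-45.070; wc +0.290/-0.360 → slack +0.400/-0.982; half-tol=0.325, Σhalf²=0.189531
  -D: nom -5.300 → Σnom=-50.370; wc +0.080/-0.420 → slack +0.480/-1.402; half-tol=0.250, Σhalf²=0.252031
  +E: nom +28.490 → Σnom=-21.880; wc +0.458/-0.370 → slack +0.938/-1.772; half-tol=0.414, Σhalf²=0.423427
  +F: nom +48.900 → Σnom=27.020; wc +0.030/-0.060 → slack +0.968/-1.832; half-tol=0.045, Σhalf²=0.425452
  +G: nom +47.800 → Σnom=74.820; wc +0.470/-0.470 → slack +1.438/-2.302; half-tol=0.470, Σhalf²=0.646352
  -H: nom -18.200 → Σnom=56.620; wc +0.210/-0.030 → slack +1.648/-2.332; half-tol=0.120, Σhalf²=0.660752
  +I: nom +30.930 → Σnom=87.550; wc +0.480/-0.330 → slack +2.128/-2.662; half-tol=0.405, Σhalf²=0.824777
Nominal = 87.550. Worst-case = [87.550 - 2.662, 87.550 + 2.128] = [84.888, 89.678]. RSS = √0.824777 = 0.908.

nominal=87.550 wc=[84.888,89.678] rss=0.908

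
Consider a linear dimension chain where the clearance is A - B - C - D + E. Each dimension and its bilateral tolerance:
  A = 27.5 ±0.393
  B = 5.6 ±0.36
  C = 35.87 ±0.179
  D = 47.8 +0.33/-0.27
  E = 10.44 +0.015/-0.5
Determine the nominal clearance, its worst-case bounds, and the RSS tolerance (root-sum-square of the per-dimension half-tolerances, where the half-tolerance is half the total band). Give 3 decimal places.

nominal=-51.330 wc=[-53.092,-50.113] rss=0.687

Stack each dimension's contribution:
  +A: nom +27.500 → Σnom=27.500; wc +0.393/-0.393 → slack +0.393/-0.393; half-tol=0.393, Σhalf²=0.154449
  -B: nom -5.600 → Σnom=21.900; wc +0.360/-0.360 → slack +0.753/-0.753; half-tol=0.360, Σhalf²=0.284049
  -C: nom -35.870 → Σnom=-13.970; wc +0.179/-0.179 → slack +0.932/-0.932; half-tol=0.179, Σhalf²=0.316090
  -D: nom -47.800 → Σnom=-61.770; wc +0.270/-0.330 → slack +1.202/-1.262; half-tol=0.300, Σhalf²=0.406090
  +E: nom +10.440 → Σnom=-51.330; wc +0.015/-0.500 → slack +1.217/-1.762; half-tol=0.258, Σhalf²=0.472396
Nominal = -51.330. Worst-case = [-51.330 - 1.762, -51.330 + 1.217] = [-53.092, -50.113]. RSS = √0.472396 = 0.687.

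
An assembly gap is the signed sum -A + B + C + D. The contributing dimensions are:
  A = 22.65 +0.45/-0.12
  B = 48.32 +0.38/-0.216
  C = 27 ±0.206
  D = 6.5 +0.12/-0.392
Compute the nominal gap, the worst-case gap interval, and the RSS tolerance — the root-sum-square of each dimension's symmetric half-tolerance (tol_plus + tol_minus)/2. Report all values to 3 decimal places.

nominal=59.170 wc=[57.906,59.996] rss=0.527

Stack each dimension's contribution:
  -A: nom -22.650 → Σnom=-22.650; wc +0.120/-0.450 → slack +0.120/-0.450; half-tol=0.285, Σhalf²=0.081225
  +B: nom +48.320 → Σnom=25.670; wc +0.380/-0.216 → slack +0.500/-0.666; half-tol=0.298, Σhalf²=0.170029
  +C: nom +27.000 → Σnom=52.670; wc +0.206/-0.206 → slack +0.706/-0.872; half-tol=0.206, Σhalf²=0.212465
  +D: nom +6.500 → Σnom=59.170; wc +0.120/-0.392 → slack +0.826/-1.264; half-tol=0.256, Σhalf²=0.278001
Nominal = 59.170. Worst-case = [59.170 - 1.264, 59.170 + 0.826] = [57.906, 59.996]. RSS = √0.278001 = 0.527.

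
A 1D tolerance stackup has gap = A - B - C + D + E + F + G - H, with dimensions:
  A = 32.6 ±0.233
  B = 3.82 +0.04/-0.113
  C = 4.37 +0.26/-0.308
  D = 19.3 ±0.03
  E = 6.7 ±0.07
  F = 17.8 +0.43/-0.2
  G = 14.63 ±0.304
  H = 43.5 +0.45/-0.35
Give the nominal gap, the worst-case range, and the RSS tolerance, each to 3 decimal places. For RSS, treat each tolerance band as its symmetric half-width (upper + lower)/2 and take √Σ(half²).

nominal=39.340 wc=[37.753,41.178] rss=0.706

Stack each dimension's contribution:
  +A: nom +32.600 → Σnom=32.600; wc +0.233/-0.233 → slack +0.233/-0.233; half-tol=0.233, Σhalf²=0.054289
  -B: nom -3.820 → Σnom=28.780; wc +0.113/-0.040 → slack +0.346/-0.273; half-tol=0.076, Σhalf²=0.060141
  -C: nom -4.370 → Σnom=24.410; wc +0.308/-0.260 → slack +0.654/-0.533; half-tol=0.284, Σhalf²=0.140797
  +D: nom +19.300 → Σnom=43.710; wc +0.030/-0.030 → slack +0.684/-0.563; half-tol=0.030, Σhalf²=0.141697
  +E: nom +6.700 → Σnom=50.410; wc +0.070/-0.070 → slack +0.754/-0.633; half-tol=0.070, Σhalf²=0.146597
  +F: nom +17.800 → Σnom=68.210; wc +0.430/-0.200 → slack +1.184/-0.833; half-tol=0.315, Σhalf²=0.245822
  +G: nom +14.630 → Σnom=82.840; wc +0.304/-0.304 → slack +1.488/-1.137; half-tol=0.304, Σhalf²=0.338238
  -H: nom -43.500 → Σnom=39.340; wc +0.350/-0.450 → slack +1.838/-1.587; half-tol=0.400, Σhalf²=0.498238
Nominal = 39.340. Worst-case = [39.340 - 1.587, 39.340 + 1.838] = [37.753, 41.178]. RSS = √0.498238 = 0.706.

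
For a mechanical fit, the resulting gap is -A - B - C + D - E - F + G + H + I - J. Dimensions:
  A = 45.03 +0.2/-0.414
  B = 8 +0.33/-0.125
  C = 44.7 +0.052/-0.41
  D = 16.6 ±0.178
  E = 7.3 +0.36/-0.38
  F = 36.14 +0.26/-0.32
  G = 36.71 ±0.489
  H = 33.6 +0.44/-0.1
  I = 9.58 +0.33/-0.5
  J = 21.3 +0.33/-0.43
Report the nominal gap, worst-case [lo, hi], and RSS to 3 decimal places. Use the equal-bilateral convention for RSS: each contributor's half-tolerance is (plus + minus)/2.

nominal=-65.980 wc=[-68.779,-62.464] rss=1.040

Stack each dimension's contribution:
  -A: nom -45.030 → Σnom=-45.030; wc +0.414/-0.200 → slack +0.414/-0.200; half-tol=0.307, Σhalf²=0.094249
  -B: nom -8.000 → Σnom=-53.030; wc +0.125/-0.330 → slack +0.539/-0.530; half-tol=0.228, Σhalf²=0.146005
  -C: nom -44.700 → Σnom=-97.730; wc +0.410/-0.052 → slack +0.949/-0.582; half-tol=0.231, Σhalf²=0.199366
  +D: nom +16.600 → Σnom=-81.130; wc +0.178/-0.178 → slack +1.127/-0.760; half-tol=0.178, Σhalf²=0.231050
  -E: nom -7.300 → Σnom=-88.430; wc +0.380/-0.360 → slack +1.507/-1.120; half-tol=0.370, Σhalf²=0.367950
  -F: nom -36.140 → Σnom=-124.570; wc +0.320/-0.260 → slack +1.827/-1.380; half-tol=0.290, Σhalf²=0.452050
  +G: nom +36.710 → Σnom=-87.860; wc +0.489/-0.489 → slack +2.316/-1.869; half-tol=0.489, Σhalf²=0.691171
  +H: nom +33.600 → Σnom=-54.260; wc +0.440/-0.100 → slack +2.756/-1.969; half-tol=0.270, Σhalf²=0.764071
  +I: nom +9.580 → Σnom=-44.680; wc +0.330/-0.500 → slack +3.086/-2.469; half-tol=0.415, Σhalf²=0.936296
  -J: nom -21.300 → Σnom=-65.980; wc +0.430/-0.330 → slack +3.516/-2.799; half-tol=0.380, Σhalf²=1.080696
Nominal = -65.980. Worst-case = [-65.980 - 2.799, -65.980 + 3.516] = [-68.779, -62.464]. RSS = √1.080696 = 1.040.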